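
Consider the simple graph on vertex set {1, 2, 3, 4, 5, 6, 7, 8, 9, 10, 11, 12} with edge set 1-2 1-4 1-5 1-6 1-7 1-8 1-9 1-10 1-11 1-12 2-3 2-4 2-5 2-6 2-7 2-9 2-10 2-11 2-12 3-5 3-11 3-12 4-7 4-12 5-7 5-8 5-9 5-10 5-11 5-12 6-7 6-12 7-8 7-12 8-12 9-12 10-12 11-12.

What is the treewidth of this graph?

A width-4 tree decomposition is:
Bags: B1 = {1, 2, 5, 10, 12}  B2 = {1, 2, 5, 11, 12}  B3 = {1, 2, 5, 7, 12}  B4 = {1, 2, 5, 9, 12}  B5 = {2, 3, 5, 11, 12}  B6 = {1, 2, 4, 7, 12}  B7 = {1, 5, 7, 8, 12}  B8 = {1, 2, 6, 7, 12}
Tree: B1–B2, B2–B3, B2–B4, B2–B5, B3–B6, B3–B7, B3–B8
Every bag has size at most 5, so the width is 5 − 1 = 4 and tw(G) ≤ 4. For the lower bound, the 5 vertices {1, 5, 7, 8, 12} are pairwise adjacent, and any tree decomposition puts a clique entirely inside one bag — forcing width ≥ 4. Combining the bounds, tw(G) = 4.

4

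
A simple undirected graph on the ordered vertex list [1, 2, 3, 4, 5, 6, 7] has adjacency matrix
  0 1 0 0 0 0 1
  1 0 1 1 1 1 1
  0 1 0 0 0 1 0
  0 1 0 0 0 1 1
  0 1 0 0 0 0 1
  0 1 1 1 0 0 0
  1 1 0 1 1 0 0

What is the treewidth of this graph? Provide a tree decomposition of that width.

Each bag holds 3 vertices, so the decomposition has width 2, which upper-bounds the treewidth. On the other hand G contains the 3-clique {2, 3, 6}. A clique must lie in a single bag of any decomposition, so no decomposition can have width below 2. The upper and lower bounds meet at 2, so that is the treewidth.

Treewidth 2.
One optimal decomposition is:
Bags: B1 = {2, 4, 7}  B2 = {2, 4, 6}  B3 = {1, 2, 7}  B4 = {2, 3, 6}  B5 = {2, 5, 7}
Tree: B1–B2, B1–B3, B2–B4, B1–B5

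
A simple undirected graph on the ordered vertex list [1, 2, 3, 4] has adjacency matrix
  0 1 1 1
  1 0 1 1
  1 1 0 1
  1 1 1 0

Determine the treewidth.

A width-3 tree decomposition is:
Bags: B1 = {1, 2, 3, 4}
Tree: (single bag)
With just one bag of size 4, the width is 4 − 1 = 3, so tw(G) ≤ 3. Conversely, {1, 2, 3, 4} is a clique of size 4, and the vertices of any clique must share a bag in every tree decomposition; so some bag has ≥ 4 vertices and tw(G) ≥ 3. Hence tw(G) = 3 exactly.

3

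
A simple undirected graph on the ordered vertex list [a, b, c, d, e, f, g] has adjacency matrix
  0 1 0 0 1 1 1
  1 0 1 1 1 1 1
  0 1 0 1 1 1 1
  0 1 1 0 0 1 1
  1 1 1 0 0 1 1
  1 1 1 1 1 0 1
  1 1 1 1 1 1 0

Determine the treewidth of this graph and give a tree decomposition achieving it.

The largest bag has 5 vertices, giving width 4; this decomposition certifies tw(G) ≤ 4. For the lower bound, the 5 vertices {b, c, d, f, g} are pairwise adjacent, and any tree decomposition puts a clique entirely inside one bag — forcing width ≥ 4. Hence tw(G) = 4 exactly.

Treewidth 4.
One optimal decomposition is:
Bags: B1 = {a, b, e, f, g}  B2 = {b, c, e, f, g}  B3 = {b, c, d, f, g}
Tree: B1–B2, B2–B3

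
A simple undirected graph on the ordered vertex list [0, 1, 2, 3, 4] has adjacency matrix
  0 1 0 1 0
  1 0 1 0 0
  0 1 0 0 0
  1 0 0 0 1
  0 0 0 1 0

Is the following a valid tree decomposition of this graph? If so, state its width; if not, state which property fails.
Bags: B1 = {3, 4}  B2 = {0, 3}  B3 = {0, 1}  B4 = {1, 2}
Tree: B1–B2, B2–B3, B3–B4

Vertex coverage: the bags together contain {0, 1, 2, 3, 4}, the full vertex set. Edge coverage: each edge of G has both endpoints in at least one bag. Running intersection: for every vertex, the bags containing it form a connected subtree. All three properties hold, so this is a valid tree decomposition of width max|bag| − 1 = 1, and hence tw(G) ≤ 1.

Yes; width 1.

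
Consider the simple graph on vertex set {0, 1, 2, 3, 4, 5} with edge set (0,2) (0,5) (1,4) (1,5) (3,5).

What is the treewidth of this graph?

A width-1 tree decomposition is:
Bags: B1 = {1, 5}  B2 = {0, 5}  B3 = {0, 2}  B4 = {1, 4}  B5 = {3, 5}
Tree: B1–B2, B2–B3, B1–B4, B2–B5
The largest bag has 2 vertices, giving width 1; this decomposition certifies tw(G) ≤ 1. G has an edge, so its treewidth is at least 1. Therefore the treewidth is 1.

1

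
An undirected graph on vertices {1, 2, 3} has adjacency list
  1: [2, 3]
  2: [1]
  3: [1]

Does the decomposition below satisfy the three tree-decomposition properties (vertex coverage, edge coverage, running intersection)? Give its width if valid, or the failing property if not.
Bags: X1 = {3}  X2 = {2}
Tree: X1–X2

No — vertex 1 appears in no bag.

A tree decomposition must satisfy three properties: every vertex lies in some bag; for every edge, both endpoints lie together in some bag; and for every vertex, the bags containing it form a connected subtree. Here vertex 1 appears in no bag, so the decomposition is invalid.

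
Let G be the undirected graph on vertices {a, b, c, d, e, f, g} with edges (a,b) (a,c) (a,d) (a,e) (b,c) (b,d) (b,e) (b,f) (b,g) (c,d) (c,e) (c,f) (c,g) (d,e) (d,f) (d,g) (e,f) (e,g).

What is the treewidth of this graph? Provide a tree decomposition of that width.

Treewidth 4.
One such decomposition:
Bags: B1 = {b, c, d, e, f}  B2 = {a, b, c, d, e}  B3 = {b, c, d, e, g}
Tree: B1–B2, B1–B3

The largest bag has 5 vertices, giving width 4; this decomposition certifies tw(G) ≤ 4. Conversely, {b, c, d, e, g} is a clique of size 5, and the vertices of any clique must share a bag in every tree decomposition; so some bag has ≥ 5 vertices and tw(G) ≥ 4. The upper and lower bounds meet at 4, so that is the treewidth.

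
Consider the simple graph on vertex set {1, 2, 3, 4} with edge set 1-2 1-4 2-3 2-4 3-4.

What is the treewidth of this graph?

A width-2 tree decomposition is:
Bags: B1 = {1, 2, 4}  B2 = {2, 3, 4}
Tree: B1–B2
The largest bag has 3 vertices, giving width 2; this decomposition certifies tw(G) ≤ 2. Conversely, {1, 2, 4} is a clique of size 3, and the vertices of any clique must share a bag in every tree decomposition; so some bag has ≥ 3 vertices and tw(G) ≥ 2. Combining the bounds, tw(G) = 2.

2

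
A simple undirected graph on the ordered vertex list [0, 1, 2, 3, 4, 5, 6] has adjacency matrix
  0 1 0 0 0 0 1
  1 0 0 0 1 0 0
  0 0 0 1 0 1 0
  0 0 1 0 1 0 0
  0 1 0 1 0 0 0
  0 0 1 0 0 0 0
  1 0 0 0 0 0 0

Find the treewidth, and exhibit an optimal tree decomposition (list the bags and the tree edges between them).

Treewidth 1.
One optimal decomposition is:
Bags: B1 = {0, 6}  B2 = {0, 1}  B3 = {1, 4}  B4 = {3, 4}  B5 = {2, 3}  B6 = {2, 5}
Tree: B1–B2, B2–B3, B3–B4, B4–B5, B5–B6

Every bag has size at most 2, so the width is 2 − 1 = 1 and tw(G) ≤ 1. G has an edge, so its treewidth is at least 1. Therefore the treewidth is 1.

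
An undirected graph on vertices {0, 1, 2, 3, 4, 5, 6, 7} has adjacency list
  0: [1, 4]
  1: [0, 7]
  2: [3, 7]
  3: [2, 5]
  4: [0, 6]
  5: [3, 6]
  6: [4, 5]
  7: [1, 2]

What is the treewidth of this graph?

A width-2 tree decomposition is:
Bags: B1 = {1, 2, 7}  B2 = {1, 2, 3}  B3 = {1, 3, 5}  B4 = {1, 5, 6}  B5 = {1, 4, 6}  B6 = {0, 1, 4}
Tree: B1–B2, B2–B3, B3–B4, B4–B5, B5–B6
Every bag has size at most 3, so the width is 3 − 1 = 2 and tw(G) ≤ 2. Since 1–7–2–3–5–6–4–0–1 is a cycle in G, G is not acyclic. Forests are exactly the graphs of treewidth ≤ 1, so tw(G) ≥ 2. Therefore the treewidth is 2.

2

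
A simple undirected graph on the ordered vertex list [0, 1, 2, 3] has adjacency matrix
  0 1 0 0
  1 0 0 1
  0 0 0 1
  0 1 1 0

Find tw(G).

1

A width-1 tree decomposition is:
Bags: B1 = {1, 3}  B2 = {2, 3}  B3 = {0, 1}
Tree: B1–B2, B1–B3
Each bag holds 2 vertices, so the decomposition has width 1, which upper-bounds the treewidth. Since G has at least one edge (e.g. 3–1), it is not an edgeless graph, so tw(G) ≥ 1. Hence tw(G) = 1 exactly.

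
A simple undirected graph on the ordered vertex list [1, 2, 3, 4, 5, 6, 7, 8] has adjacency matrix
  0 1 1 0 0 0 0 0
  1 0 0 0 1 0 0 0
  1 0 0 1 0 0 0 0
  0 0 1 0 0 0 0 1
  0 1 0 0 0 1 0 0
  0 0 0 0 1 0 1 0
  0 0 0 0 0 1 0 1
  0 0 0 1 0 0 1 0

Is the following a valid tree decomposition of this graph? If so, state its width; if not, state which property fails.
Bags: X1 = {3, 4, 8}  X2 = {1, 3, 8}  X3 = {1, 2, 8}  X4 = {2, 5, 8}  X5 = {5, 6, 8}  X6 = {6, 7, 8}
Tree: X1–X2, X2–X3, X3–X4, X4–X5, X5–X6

Vertex coverage: the bags together contain {1, 2, 3, 4, 5, 6, 7, 8}, the full vertex set. Edge coverage: each edge of G has both endpoints in at least one bag. Running intersection: for every vertex, the bags containing it form a connected subtree. All three properties hold, so this is a valid tree decomposition of width max|bag| − 1 = 2, and hence tw(G) ≤ 2.

Yes; width 2.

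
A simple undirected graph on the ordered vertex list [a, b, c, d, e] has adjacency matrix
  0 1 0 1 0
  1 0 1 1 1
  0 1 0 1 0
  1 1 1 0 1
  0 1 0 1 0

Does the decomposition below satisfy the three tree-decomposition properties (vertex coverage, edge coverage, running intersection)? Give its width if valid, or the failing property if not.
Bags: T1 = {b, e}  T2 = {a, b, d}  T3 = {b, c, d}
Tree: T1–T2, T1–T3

No — edge (d,e) lies in no bag.

A tree decomposition must satisfy three properties: every vertex lies in some bag; for every edge, both endpoints lie together in some bag; and for every vertex, the bags containing it form a connected subtree. Here edge (d,e) lies in no bag, so the decomposition is invalid.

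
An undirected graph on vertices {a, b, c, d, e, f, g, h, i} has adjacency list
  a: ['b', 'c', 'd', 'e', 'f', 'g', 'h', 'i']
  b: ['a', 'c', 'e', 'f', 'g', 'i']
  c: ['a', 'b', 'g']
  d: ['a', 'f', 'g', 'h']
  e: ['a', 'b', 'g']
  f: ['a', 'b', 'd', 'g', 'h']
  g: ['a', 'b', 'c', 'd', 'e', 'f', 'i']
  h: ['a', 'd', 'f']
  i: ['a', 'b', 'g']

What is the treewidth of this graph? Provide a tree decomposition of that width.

Treewidth 3.
One optimal decomposition is:
Bags: B1 = {a, d, f, g}  B2 = {a, d, f, h}  B3 = {a, b, f, g}  B4 = {a, b, e, g}  B5 = {a, b, c, g}  B6 = {a, b, g, i}
Tree: B1–B2, B1–B3, B3–B4, B3–B5, B4–B6

Each bag holds 4 vertices, so the decomposition has width 3, which upper-bounds the treewidth. Conversely, {a, d, f, g} is a clique of size 4, and the vertices of any clique must share a bag in every tree decomposition; so some bag has ≥ 4 vertices and tw(G) ≥ 3. Combining the bounds, tw(G) = 3.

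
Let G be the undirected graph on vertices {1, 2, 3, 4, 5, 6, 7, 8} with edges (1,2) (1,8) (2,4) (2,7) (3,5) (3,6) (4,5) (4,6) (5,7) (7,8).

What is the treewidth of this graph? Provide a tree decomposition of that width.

Treewidth 2.
Bags: B1 = {3, 5, 6}  B2 = {4, 5, 6}  B3 = {4, 5, 7}  B4 = {2, 4, 7}  B5 = {2, 7, 8}  B6 = {1, 2, 8}
Tree: B1–B2, B2–B3, B3–B4, B4–B5, B5–B6

The largest bag has 3 vertices, giving width 2; this decomposition certifies tw(G) ≤ 2. The edges 3–6–4–5–3 form a cycle, so G is not a tree and its treewidth is at least 2. Hence tw(G) = 2 exactly.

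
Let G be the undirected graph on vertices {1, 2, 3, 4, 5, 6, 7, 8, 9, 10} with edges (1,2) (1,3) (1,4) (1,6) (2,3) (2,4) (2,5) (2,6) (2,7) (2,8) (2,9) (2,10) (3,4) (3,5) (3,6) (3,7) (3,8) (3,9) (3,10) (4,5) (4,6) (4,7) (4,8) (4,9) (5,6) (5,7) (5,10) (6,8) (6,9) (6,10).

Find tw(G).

A width-4 tree decomposition is:
Bags: B1 = {2, 3, 4, 5, 7}  B2 = {2, 3, 4, 5, 6}  B3 = {2, 3, 4, 6, 8}  B4 = {1, 2, 3, 4, 6}  B5 = {2, 3, 5, 6, 10}  B6 = {2, 3, 4, 6, 9}
Tree: B1–B2, B2–B3, B3–B4, B2–B5, B4–B6
Each bag holds 5 vertices, so the decomposition has width 4, which upper-bounds the treewidth. On the other hand G contains the 5-clique {2, 3, 5, 6, 10}. A clique must lie in a single bag of any decomposition, so no decomposition can have width below 4. The upper and lower bounds meet at 4, so that is the treewidth.

4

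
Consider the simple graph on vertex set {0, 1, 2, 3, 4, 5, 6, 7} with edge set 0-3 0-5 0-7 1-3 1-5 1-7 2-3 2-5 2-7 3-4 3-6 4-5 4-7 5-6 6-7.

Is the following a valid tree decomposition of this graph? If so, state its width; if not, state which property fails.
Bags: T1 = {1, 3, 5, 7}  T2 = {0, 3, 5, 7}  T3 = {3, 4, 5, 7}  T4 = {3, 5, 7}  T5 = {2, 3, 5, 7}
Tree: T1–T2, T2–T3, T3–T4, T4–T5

No — vertex 6 appears in no bag.

A tree decomposition must satisfy three properties: every vertex lies in some bag; for every edge, both endpoints lie together in some bag; and for every vertex, the bags containing it form a connected subtree. Here vertex 6 appears in no bag, so the decomposition is invalid.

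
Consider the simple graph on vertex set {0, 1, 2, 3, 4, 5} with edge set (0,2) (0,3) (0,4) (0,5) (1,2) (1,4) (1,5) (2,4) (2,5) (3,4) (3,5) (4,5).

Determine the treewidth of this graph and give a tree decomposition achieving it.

Treewidth 3.
One optimal decomposition is:
Bags: B1 = {1, 2, 4, 5}  B2 = {0, 2, 4, 5}  B3 = {0, 3, 4, 5}
Tree: B1–B2, B2–B3

The largest bag has 4 vertices, giving width 3; this decomposition certifies tw(G) ≤ 3. On the other hand G contains the 4-clique {0, 2, 4, 5}. A clique must lie in a single bag of any decomposition, so no decomposition can have width below 3. Therefore the treewidth is 3.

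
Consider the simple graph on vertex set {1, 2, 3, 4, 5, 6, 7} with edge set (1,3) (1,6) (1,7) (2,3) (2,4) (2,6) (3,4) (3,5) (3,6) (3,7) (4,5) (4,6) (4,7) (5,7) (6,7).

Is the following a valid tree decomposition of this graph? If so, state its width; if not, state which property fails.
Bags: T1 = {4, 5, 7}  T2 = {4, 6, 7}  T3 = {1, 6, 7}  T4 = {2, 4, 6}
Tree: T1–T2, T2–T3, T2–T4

A tree decomposition must satisfy three properties: every vertex lies in some bag; for every edge, both endpoints lie together in some bag; and for every vertex, the bags containing it form a connected subtree. Here vertex 3 appears in no bag, so the decomposition is invalid.

No — vertex 3 appears in no bag.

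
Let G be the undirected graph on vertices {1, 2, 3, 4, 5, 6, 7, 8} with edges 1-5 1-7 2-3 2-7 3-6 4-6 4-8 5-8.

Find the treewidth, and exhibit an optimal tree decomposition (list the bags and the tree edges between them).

Each bag holds 3 vertices, so the decomposition has width 2, which upper-bounds the treewidth. For the lower bound, G contains the cycle 7–2–3–6–4–8–5–1–7, so G is not a forest; only forests have treewidth ≤ 1, hence tw(G) ≥ 2. The upper and lower bounds meet at 2, so that is the treewidth.

Treewidth 2.
One optimal decomposition is:
Bags: B1 = {2, 3, 7}  B2 = {3, 6, 7}  B3 = {4, 6, 7}  B4 = {4, 7, 8}  B5 = {5, 7, 8}  B6 = {1, 5, 7}
Tree: B1–B2, B2–B3, B3–B4, B4–B5, B5–B6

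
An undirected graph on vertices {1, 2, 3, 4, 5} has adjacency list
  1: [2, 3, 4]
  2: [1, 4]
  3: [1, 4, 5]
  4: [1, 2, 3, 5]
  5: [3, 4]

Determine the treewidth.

A width-2 tree decomposition is:
Bags: B1 = {1, 3, 4}  B2 = {1, 2, 4}  B3 = {3, 4, 5}
Tree: B1–B2, B1–B3
The largest bag has 3 vertices, giving width 2; this decomposition certifies tw(G) ≤ 2. Conversely, {1, 2, 4} is a clique of size 3, and the vertices of any clique must share a bag in every tree decomposition; so some bag has ≥ 3 vertices and tw(G) ≥ 2. Combining the bounds, tw(G) = 2.

2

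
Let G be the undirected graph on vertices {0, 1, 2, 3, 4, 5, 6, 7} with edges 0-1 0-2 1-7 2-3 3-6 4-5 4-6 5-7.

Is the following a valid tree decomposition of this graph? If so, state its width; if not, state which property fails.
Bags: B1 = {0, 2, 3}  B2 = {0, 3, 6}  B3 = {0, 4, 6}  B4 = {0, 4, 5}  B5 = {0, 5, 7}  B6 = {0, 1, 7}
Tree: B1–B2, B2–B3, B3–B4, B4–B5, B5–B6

Vertex coverage: the bags together contain {0, 1, 2, 3, 4, 5, 6, 7}, the full vertex set. Edge coverage: each edge of G has both endpoints in at least one bag. Running intersection: for every vertex, the bags containing it form a connected subtree. All three properties hold, so this is a valid tree decomposition of width max|bag| − 1 = 2, and hence tw(G) ≤ 2.

Yes; width 2.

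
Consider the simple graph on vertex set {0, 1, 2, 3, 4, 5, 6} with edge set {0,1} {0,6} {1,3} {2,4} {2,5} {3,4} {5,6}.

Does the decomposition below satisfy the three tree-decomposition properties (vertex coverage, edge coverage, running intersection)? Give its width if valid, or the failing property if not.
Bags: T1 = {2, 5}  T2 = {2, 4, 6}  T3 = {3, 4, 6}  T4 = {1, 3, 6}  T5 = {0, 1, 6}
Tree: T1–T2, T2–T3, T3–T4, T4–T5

No — edge (6,5) lies in no bag.

A tree decomposition must satisfy three properties: every vertex lies in some bag; for every edge, both endpoints lie together in some bag; and for every vertex, the bags containing it form a connected subtree. Here edge (6,5) lies in no bag, so the decomposition is invalid.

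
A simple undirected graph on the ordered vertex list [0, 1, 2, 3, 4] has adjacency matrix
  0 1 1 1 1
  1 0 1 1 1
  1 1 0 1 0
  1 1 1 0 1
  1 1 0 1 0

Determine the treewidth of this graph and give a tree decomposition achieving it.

Every bag has size at most 4, so the width is 4 − 1 = 3 and tw(G) ≤ 3. For the lower bound, the 4 vertices {0, 1, 2, 3} are pairwise adjacent, and any tree decomposition puts a clique entirely inside one bag — forcing width ≥ 3. Combining the bounds, tw(G) = 3.

Treewidth 3.
Bags: B1 = {0, 1, 2, 3}  B2 = {0, 1, 3, 4}
Tree: B1–B2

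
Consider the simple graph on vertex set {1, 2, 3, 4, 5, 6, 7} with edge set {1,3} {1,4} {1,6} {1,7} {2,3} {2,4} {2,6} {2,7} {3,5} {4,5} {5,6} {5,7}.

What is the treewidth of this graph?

A width-3 tree decomposition is:
Bags: B1 = {1, 2, 5, 7}  B2 = {1, 2, 3, 5}  B3 = {1, 2, 5, 6}  B4 = {1, 2, 4, 5}
Tree: B1–B2, B2–B3, B3–B4
Each bag holds 4 vertices, so the decomposition has width 3, which upper-bounds the treewidth. For the lower bound: the 4 vertex sets {5,7}, {1,3}, {2}, {6} are disjoint, each induces a connected subgraph, and every pair is joined by at least one edge of G. Contracting each set to a single vertex therefore yields K_{4} as a minor, and since treewidth is minor-monotone, tw(G) ≥ tw(K_{4}) = 3. Hence tw(G) = 3 exactly.

3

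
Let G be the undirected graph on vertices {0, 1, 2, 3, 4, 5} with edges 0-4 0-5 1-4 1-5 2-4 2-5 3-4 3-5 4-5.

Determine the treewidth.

A width-2 tree decomposition is:
Bags: B1 = {3, 4, 5}  B2 = {2, 4, 5}  B3 = {0, 4, 5}  B4 = {1, 4, 5}
Tree: B1–B2, B2–B3, B2–B4
The largest bag has 3 vertices, giving width 2; this decomposition certifies tw(G) ≤ 2. For the lower bound, the 3 vertices {0, 4, 5} are pairwise adjacent, and any tree decomposition puts a clique entirely inside one bag — forcing width ≥ 2. Hence tw(G) = 2 exactly.

2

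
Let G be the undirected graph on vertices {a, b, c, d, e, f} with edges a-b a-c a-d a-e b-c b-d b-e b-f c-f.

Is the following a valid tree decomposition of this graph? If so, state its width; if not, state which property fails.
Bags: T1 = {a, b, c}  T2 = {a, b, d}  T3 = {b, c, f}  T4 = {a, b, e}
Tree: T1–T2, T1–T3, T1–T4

Yes; width 2.

Checking the three conditions: (i) the bags cover all of {a, b, c, d, e, f}; (ii) for each edge, some bag contains both endpoints; (iii) the bags containing any fixed vertex form a subtree. All hold, so the decomposition is valid with width 3 − 1 = 2.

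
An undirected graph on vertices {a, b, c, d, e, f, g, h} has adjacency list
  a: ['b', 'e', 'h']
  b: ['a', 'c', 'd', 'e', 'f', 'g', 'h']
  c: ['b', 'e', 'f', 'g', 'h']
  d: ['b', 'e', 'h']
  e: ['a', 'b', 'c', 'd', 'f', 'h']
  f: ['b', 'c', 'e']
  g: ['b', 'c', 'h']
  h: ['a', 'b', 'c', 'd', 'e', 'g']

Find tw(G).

A width-3 tree decomposition is:
Bags: B1 = {b, c, g, h}  B2 = {b, c, e, h}  B3 = {b, d, e, h}  B4 = {a, b, e, h}  B5 = {b, c, e, f}
Tree: B1–B2, B2–B3, B3–B4, B2–B5
The largest bag has 4 vertices, giving width 3; this decomposition certifies tw(G) ≤ 3. On the other hand G contains the 4-clique {b, c, g, h}. A clique must lie in a single bag of any decomposition, so no decomposition can have width below 3. Combining the bounds, tw(G) = 3.

3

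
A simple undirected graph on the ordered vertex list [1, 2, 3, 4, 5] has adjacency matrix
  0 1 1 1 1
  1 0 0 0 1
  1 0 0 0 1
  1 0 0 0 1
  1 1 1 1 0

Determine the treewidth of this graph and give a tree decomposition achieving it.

Treewidth 2.
Bags: B1 = {1, 4, 5}  B2 = {1, 3, 5}  B3 = {1, 2, 5}
Tree: B1–B2, B1–B3

Each bag holds 3 vertices, so the decomposition has width 2, which upper-bounds the treewidth. Conversely, {1, 2, 5} is a clique of size 3, and the vertices of any clique must share a bag in every tree decomposition; so some bag has ≥ 3 vertices and tw(G) ≥ 2. The upper and lower bounds meet at 2, so that is the treewidth.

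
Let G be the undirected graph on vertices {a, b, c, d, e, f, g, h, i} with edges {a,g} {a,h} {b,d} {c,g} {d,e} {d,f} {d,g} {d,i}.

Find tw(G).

1

A width-1 tree decomposition is:
Bags: B1 = {d, g}  B2 = {a, g}  B3 = {d, e}  B4 = {d, i}  B5 = {b, d}  B6 = {d, f}  B7 = {c, g}  B8 = {a, h}
Tree: B1–B2, B1–B3, B3–B4, B1–B5, B4–B6, B2–B7, B2–B8
The largest bag has 2 vertices, giving width 1; this decomposition certifies tw(G) ≤ 1. G has an edge, so its treewidth is at least 1. Hence tw(G) = 1 exactly.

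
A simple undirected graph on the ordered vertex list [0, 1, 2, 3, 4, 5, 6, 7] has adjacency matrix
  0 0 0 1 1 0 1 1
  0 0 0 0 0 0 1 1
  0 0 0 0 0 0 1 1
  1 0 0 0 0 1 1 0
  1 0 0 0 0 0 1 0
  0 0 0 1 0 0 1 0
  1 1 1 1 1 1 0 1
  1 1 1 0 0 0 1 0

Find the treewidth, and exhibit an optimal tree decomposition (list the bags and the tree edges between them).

Treewidth 2.
One optimal decomposition is:
Bags: B1 = {0, 6, 7}  B2 = {0, 3, 6}  B3 = {3, 5, 6}  B4 = {0, 4, 6}  B5 = {1, 6, 7}  B6 = {2, 6, 7}
Tree: B1–B2, B2–B3, B1–B4, B1–B5, B5–B6

The largest bag has 3 vertices, giving width 2; this decomposition certifies tw(G) ≤ 2. On the other hand G contains the 3-clique {0, 3, 6}. A clique must lie in a single bag of any decomposition, so no decomposition can have width below 2. Therefore the treewidth is 2.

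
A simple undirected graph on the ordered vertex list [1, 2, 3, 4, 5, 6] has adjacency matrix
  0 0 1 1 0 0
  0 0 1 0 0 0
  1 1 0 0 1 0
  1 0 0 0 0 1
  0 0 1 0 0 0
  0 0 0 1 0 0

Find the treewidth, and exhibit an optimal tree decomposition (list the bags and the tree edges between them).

Every bag has size at most 2, so the width is 2 − 1 = 1 and tw(G) ≤ 1. Any graph with an edge has treewidth ≥ 1, and G has the edge 4–1. The upper and lower bounds meet at 1, so that is the treewidth.

Treewidth 1.
One optimal decomposition is:
Bags: B1 = {1, 4}  B2 = {1, 3}  B3 = {4, 6}  B4 = {2, 3}  B5 = {3, 5}
Tree: B1–B2, B1–B3, B2–B4, B2–B5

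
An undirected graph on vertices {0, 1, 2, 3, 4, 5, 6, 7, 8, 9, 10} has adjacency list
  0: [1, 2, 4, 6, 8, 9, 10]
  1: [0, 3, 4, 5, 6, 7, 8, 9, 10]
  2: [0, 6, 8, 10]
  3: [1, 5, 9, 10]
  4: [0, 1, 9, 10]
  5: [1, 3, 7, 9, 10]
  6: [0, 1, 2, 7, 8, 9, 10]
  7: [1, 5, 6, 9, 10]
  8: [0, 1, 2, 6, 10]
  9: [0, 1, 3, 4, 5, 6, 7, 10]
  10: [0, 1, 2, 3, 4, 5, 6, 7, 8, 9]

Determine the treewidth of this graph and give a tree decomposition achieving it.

Treewidth 4.
Bags: B1 = {0, 1, 6, 9, 10}  B2 = {1, 6, 7, 9, 10}  B3 = {1, 5, 7, 9, 10}  B4 = {1, 3, 5, 9, 10}  B5 = {0, 1, 6, 8, 10}  B6 = {0, 2, 6, 8, 10}  B7 = {0, 1, 4, 9, 10}
Tree: B1–B2, B2–B3, B3–B4, B1–B5, B5–B6, B1–B7

Each bag holds 5 vertices, so the decomposition has width 4, which upper-bounds the treewidth. For the lower bound, the 5 vertices {0, 1, 6, 8, 10} are pairwise adjacent, and any tree decomposition puts a clique entirely inside one bag — forcing width ≥ 4. Combining the bounds, tw(G) = 4.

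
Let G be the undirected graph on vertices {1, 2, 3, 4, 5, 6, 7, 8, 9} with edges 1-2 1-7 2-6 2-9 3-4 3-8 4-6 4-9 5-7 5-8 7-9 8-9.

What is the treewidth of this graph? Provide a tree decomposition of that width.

Treewidth 3.
One such decomposition:
Bags: B1 = {3, 4, 6, 8}  B2 = {4, 6, 8, 9}  B3 = {2, 6, 8, 9}  B4 = {2, 5, 8, 9}  B5 = {2, 5, 7, 9}  B6 = {1, 2, 5, 7}
Tree: B1–B2, B2–B3, B3–B4, B4–B5, B5–B6

Each bag holds 4 vertices, so the decomposition has width 3, which upper-bounds the treewidth. For the lower bound: the 4 vertex sets {3,4,6}, {8}, {9}, {1,2,5,7} are disjoint, each induces a connected subgraph, and every pair is joined by at least one edge of G. Contracting each set to a single vertex therefore yields K_{4} as a minor, and since treewidth is minor-monotone, tw(G) ≥ tw(K_{4}) = 3. Hence tw(G) = 3 exactly.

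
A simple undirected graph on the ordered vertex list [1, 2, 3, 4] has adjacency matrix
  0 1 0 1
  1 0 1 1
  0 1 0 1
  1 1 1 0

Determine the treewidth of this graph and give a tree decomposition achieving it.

Every bag has size at most 3, so the width is 3 − 1 = 2 and tw(G) ≤ 2. Conversely, {1, 2, 4} is a clique of size 3, and the vertices of any clique must share a bag in every tree decomposition; so some bag has ≥ 3 vertices and tw(G) ≥ 2. Therefore the treewidth is 2.

Treewidth 2.
One such decomposition:
Bags: B1 = {2, 3, 4}  B2 = {1, 2, 4}
Tree: B1–B2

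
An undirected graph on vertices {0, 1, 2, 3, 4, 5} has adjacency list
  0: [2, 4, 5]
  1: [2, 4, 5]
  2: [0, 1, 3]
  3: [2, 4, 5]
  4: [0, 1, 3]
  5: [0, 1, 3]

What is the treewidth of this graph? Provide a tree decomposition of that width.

The largest bag has 4 vertices, giving width 3; this decomposition certifies tw(G) ≤ 3. For the lower bound: the 4 vertex sets {3,4}, {0,5}, {2}, {1} are disjoint, each induces a connected subgraph, and every pair is joined by at least one edge of G. Contracting each set to a single vertex therefore yields K_{4} as a minor, and since treewidth is minor-monotone, tw(G) ≥ tw(K_{4}) = 3. Hence tw(G) = 3 exactly.

Treewidth 3.
One optimal decomposition is:
Bags: B1 = {2, 3, 4, 5}  B2 = {0, 2, 4, 5}  B3 = {1, 2, 4, 5}
Tree: B1–B2, B2–B3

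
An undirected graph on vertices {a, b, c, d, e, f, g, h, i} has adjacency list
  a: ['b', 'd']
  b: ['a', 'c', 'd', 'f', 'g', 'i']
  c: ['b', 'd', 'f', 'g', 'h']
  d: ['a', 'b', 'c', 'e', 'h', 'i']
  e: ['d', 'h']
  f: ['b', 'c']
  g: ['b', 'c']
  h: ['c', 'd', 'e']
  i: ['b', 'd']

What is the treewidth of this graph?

2

A width-2 tree decomposition is:
Bags: B1 = {b, c, g}  B2 = {b, c, d}  B3 = {c, d, h}  B4 = {d, e, h}  B5 = {b, c, f}  B6 = {a, b, d}  B7 = {b, d, i}
Tree: B1–B2, B2–B3, B3–B4, B1–B5, B2–B6, B6–B7
Every bag has size at most 3, so the width is 3 − 1 = 2 and tw(G) ≤ 2. For the lower bound, the 3 vertices {d, e, h} are pairwise adjacent, and any tree decomposition puts a clique entirely inside one bag — forcing width ≥ 2. Combining the bounds, tw(G) = 2.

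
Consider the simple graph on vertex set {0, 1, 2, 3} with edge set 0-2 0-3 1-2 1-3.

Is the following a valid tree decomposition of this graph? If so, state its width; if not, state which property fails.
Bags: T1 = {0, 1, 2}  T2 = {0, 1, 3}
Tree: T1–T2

Vertex coverage: the bags together contain {0, 1, 2, 3}, the full vertex set. Edge coverage: each edge of G has both endpoints in at least one bag. Running intersection: for every vertex, the bags containing it form a connected subtree. All three properties hold, so this is a valid tree decomposition of width max|bag| − 1 = 2, and hence tw(G) ≤ 2.

Yes; width 2.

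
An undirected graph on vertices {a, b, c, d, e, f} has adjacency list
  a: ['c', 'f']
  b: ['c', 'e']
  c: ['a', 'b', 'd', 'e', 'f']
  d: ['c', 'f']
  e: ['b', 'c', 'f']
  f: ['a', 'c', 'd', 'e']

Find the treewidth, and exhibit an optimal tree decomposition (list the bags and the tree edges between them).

Every bag has size at most 3, so the width is 3 − 1 = 2 and tw(G) ≤ 2. On the other hand G contains the 3-clique {c, d, f}. A clique must lie in a single bag of any decomposition, so no decomposition can have width below 2. Combining the bounds, tw(G) = 2.

Treewidth 2.
One such decomposition:
Bags: B1 = {a, c, f}  B2 = {c, d, f}  B3 = {c, e, f}  B4 = {b, c, e}
Tree: B1–B2, B1–B3, B3–B4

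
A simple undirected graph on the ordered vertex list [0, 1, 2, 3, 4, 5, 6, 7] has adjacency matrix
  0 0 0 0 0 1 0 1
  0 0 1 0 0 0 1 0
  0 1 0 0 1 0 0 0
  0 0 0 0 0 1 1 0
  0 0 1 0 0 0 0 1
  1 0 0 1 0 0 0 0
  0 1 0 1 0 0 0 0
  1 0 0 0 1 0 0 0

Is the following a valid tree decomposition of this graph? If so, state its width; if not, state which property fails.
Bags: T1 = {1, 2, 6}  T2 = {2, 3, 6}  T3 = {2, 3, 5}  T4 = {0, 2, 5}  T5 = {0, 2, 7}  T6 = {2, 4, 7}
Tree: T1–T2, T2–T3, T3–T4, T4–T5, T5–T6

Yes; width 2.

Checking the three conditions: (i) the bags cover all of {0, 1, 2, 3, 4, 5, 6, 7}; (ii) for each edge, some bag contains both endpoints; (iii) the bags containing any fixed vertex form a subtree. All hold, so the decomposition is valid with width 3 − 1 = 2.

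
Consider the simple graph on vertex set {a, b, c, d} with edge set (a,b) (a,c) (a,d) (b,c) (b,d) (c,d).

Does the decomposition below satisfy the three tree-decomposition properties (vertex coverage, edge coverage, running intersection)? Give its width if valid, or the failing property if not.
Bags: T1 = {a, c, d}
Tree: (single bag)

A tree decomposition must satisfy three properties: every vertex lies in some bag; for every edge, both endpoints lie together in some bag; and for every vertex, the bags containing it form a connected subtree. Here vertex b appears in no bag, so the decomposition is invalid.

No — vertex b appears in no bag.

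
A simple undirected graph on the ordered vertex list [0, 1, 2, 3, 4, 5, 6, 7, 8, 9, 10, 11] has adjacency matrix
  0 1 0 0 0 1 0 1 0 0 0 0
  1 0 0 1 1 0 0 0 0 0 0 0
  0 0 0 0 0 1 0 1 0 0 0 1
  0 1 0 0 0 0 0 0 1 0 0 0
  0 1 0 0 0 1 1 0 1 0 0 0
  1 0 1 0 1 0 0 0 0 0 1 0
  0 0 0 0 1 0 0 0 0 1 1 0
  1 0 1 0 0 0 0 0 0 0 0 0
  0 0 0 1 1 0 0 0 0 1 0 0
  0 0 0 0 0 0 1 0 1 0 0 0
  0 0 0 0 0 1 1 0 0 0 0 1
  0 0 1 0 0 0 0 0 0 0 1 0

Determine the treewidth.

A width-3 tree decomposition is:
Bags: B1 = {3, 6, 8, 9}  B2 = {3, 4, 6, 8}  B3 = {1, 3, 4, 6}  B4 = {1, 4, 6, 10}  B5 = {1, 4, 5, 10}  B6 = {0, 1, 5, 10}  B7 = {0, 5, 10, 11}  B8 = {0, 2, 5, 11}  B9 = {0, 2, 7, 11}
Tree: B1–B2, B2–B3, B3–B4, B4–B5, B5–B6, B6–B7, B7–B8, B8–B9
Each bag holds 4 vertices, so the decomposition has width 3, which upper-bounds the treewidth. For the lower bound: the 4 vertex sets {3,8,9}, {6}, {4}, {0,1,5,10} are disjoint, each induces a connected subgraph, and every pair is joined by at least one edge of G. Contracting each set to a single vertex therefore yields K_{4} as a minor, and since treewidth is minor-monotone, tw(G) ≥ tw(K_{4}) = 3. Therefore the treewidth is 3.

3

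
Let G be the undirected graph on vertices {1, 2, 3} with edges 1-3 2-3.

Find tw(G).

1

A width-1 tree decomposition is:
Bags: B1 = {1, 3}  B2 = {2, 3}
Tree: B1–B2
Each bag holds 2 vertices, so the decomposition has width 1, which upper-bounds the treewidth. G has an edge, so its treewidth is at least 1. Therefore the treewidth is 1.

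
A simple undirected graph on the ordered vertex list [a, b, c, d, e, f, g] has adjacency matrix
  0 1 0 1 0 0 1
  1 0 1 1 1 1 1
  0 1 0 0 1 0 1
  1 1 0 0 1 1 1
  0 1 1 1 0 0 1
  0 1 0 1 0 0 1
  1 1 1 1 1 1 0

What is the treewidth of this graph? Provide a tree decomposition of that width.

The largest bag has 4 vertices, giving width 3; this decomposition certifies tw(G) ≤ 3. On the other hand G contains the 4-clique {b, d, e, g}. A clique must lie in a single bag of any decomposition, so no decomposition can have width below 3. Therefore the treewidth is 3.

Treewidth 3.
Bags: B1 = {b, d, f, g}  B2 = {a, b, d, g}  B3 = {b, d, e, g}  B4 = {b, c, e, g}
Tree: B1–B2, B1–B3, B3–B4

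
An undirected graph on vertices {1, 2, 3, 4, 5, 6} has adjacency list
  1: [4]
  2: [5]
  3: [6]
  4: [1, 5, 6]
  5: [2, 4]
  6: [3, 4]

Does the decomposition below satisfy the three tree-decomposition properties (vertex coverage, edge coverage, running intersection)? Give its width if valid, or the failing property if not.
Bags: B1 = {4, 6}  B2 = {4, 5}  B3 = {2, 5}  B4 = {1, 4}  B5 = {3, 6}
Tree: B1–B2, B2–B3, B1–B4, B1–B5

Yes; width 1.

Checking the three conditions: (i) the bags cover all of {1, 2, 3, 4, 5, 6}; (ii) for each edge, some bag contains both endpoints; (iii) the bags containing any fixed vertex form a subtree. All hold, so the decomposition is valid with width 2 − 1 = 1.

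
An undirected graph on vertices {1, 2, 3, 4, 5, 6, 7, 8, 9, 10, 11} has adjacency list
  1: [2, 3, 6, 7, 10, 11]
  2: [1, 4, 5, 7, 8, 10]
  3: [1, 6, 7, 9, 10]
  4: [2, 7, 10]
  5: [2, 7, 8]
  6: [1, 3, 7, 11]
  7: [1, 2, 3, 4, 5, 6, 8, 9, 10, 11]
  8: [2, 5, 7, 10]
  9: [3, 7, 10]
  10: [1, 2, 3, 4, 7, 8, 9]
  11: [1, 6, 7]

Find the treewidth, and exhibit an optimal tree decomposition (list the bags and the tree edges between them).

Each bag holds 4 vertices, so the decomposition has width 3, which upper-bounds the treewidth. On the other hand G contains the 4-clique {3, 7, 9, 10}. A clique must lie in a single bag of any decomposition, so no decomposition can have width below 3. The upper and lower bounds meet at 3, so that is the treewidth.

Treewidth 3.
Bags: B1 = {1, 3, 6, 7}  B2 = {1, 3, 7, 10}  B3 = {1, 2, 7, 10}  B4 = {3, 7, 9, 10}  B5 = {2, 7, 8, 10}  B6 = {2, 5, 7, 8}  B7 = {2, 4, 7, 10}  B8 = {1, 6, 7, 11}
Tree: B1–B2, B2–B3, B2–B4, B3–B5, B5–B6, B3–B7, B1–B8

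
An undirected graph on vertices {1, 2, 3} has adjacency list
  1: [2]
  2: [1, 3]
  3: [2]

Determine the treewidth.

A width-1 tree decomposition is:
Bags: B1 = {1, 2}  B2 = {2, 3}
Tree: B1–B2
The largest bag has 2 vertices, giving width 1; this decomposition certifies tw(G) ≤ 1. G has an edge, so its treewidth is at least 1. The upper and lower bounds meet at 1, so that is the treewidth.

1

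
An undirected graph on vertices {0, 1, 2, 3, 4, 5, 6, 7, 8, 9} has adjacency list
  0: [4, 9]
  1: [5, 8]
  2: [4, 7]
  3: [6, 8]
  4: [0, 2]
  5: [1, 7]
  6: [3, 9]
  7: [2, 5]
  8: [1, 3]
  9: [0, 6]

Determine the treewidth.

2

A width-2 tree decomposition is:
Bags: B1 = {3, 6, 9}  B2 = {0, 3, 9}  B3 = {0, 3, 4}  B4 = {2, 3, 4}  B5 = {2, 3, 7}  B6 = {3, 5, 7}  B7 = {1, 3, 5}  B8 = {1, 3, 8}
Tree: B1–B2, B2–B3, B3–B4, B4–B5, B5–B6, B6–B7, B7–B8
Every bag has size at most 3, so the width is 3 − 1 = 2 and tw(G) ≤ 2. The edges 3–6–9–0–4–2–7–5–1–8–3 form a cycle, so G is not a tree and its treewidth is at least 2. Combining the bounds, tw(G) = 2.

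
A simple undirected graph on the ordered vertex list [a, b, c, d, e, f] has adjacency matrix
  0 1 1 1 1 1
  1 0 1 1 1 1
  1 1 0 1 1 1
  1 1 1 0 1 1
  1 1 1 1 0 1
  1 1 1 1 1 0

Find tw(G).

5

A width-5 tree decomposition is:
Bags: B1 = {a, b, c, d, e, f}
Tree: (single bag)
With just one bag of size 6, the width is 6 − 1 = 5, so tw(G) ≤ 5. For the lower bound, the 6 vertices {a, b, c, d, e, f} are pairwise adjacent, and any tree decomposition puts a clique entirely inside one bag — forcing width ≥ 5. Combining the bounds, tw(G) = 5.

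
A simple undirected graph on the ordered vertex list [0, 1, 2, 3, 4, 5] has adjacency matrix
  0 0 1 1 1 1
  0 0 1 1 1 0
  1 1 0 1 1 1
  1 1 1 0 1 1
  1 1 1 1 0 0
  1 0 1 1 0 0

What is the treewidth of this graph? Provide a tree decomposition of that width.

Treewidth 3.
One optimal decomposition is:
Bags: B1 = {0, 2, 3, 5}  B2 = {0, 2, 3, 4}  B3 = {1, 2, 3, 4}
Tree: B1–B2, B2–B3

The largest bag has 4 vertices, giving width 3; this decomposition certifies tw(G) ≤ 3. On the other hand G contains the 4-clique {0, 2, 3, 4}. A clique must lie in a single bag of any decomposition, so no decomposition can have width below 3. Hence tw(G) = 3 exactly.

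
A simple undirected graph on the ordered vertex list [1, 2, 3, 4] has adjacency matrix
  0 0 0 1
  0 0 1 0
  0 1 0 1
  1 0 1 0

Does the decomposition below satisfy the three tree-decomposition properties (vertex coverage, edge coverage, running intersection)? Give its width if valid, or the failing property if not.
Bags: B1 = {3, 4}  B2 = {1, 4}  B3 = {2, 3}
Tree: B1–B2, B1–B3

Checking the three conditions: (i) the bags cover all of {1, 2, 3, 4}; (ii) for each edge, some bag contains both endpoints; (iii) the bags containing any fixed vertex form a subtree. All hold, so the decomposition is valid with width 2 − 1 = 1.

Yes; width 1.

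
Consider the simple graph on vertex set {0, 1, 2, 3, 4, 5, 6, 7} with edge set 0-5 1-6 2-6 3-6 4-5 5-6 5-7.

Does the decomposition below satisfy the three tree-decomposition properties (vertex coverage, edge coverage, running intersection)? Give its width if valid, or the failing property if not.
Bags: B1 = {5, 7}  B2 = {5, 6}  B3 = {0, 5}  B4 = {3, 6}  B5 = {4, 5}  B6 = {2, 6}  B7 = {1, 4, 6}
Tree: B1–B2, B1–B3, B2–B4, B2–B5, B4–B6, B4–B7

No — bags containing vertex 4 are not connected in the tree.

A tree decomposition must satisfy three properties: every vertex lies in some bag; for every edge, both endpoints lie together in some bag; and for every vertex, the bags containing it form a connected subtree. Here bags containing vertex 4 are not connected in the tree, so the decomposition is invalid.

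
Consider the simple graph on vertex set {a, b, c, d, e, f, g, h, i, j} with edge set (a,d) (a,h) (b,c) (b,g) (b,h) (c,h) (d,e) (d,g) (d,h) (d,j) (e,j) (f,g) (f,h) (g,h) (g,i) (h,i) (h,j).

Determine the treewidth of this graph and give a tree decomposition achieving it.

Each bag holds 3 vertices, so the decomposition has width 2, which upper-bounds the treewidth. Conversely, {d, e, j} is a clique of size 3, and the vertices of any clique must share a bag in every tree decomposition; so some bag has ≥ 3 vertices and tw(G) ≥ 2. Hence tw(G) = 2 exactly.

Treewidth 2.
Bags: B1 = {d, g, h}  B2 = {a, d, h}  B3 = {b, g, h}  B4 = {g, h, i}  B5 = {f, g, h}  B6 = {d, h, j}  B7 = {d, e, j}  B8 = {b, c, h}
Tree: B1–B2, B1–B3, B3–B4, B4–B5, B2–B6, B6–B7, B3–B8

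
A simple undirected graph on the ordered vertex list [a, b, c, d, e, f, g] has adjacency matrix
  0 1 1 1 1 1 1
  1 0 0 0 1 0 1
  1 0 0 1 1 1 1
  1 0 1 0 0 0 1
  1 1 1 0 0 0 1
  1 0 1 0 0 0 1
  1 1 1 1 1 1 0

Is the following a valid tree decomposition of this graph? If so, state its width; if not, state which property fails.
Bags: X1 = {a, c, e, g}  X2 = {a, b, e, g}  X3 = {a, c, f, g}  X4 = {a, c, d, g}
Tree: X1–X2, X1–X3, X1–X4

Yes; width 3.

Checking the three conditions: (i) the bags cover all of {a, b, c, d, e, f, g}; (ii) for each edge, some bag contains both endpoints; (iii) the bags containing any fixed vertex form a subtree. All hold, so the decomposition is valid with width 4 − 1 = 3.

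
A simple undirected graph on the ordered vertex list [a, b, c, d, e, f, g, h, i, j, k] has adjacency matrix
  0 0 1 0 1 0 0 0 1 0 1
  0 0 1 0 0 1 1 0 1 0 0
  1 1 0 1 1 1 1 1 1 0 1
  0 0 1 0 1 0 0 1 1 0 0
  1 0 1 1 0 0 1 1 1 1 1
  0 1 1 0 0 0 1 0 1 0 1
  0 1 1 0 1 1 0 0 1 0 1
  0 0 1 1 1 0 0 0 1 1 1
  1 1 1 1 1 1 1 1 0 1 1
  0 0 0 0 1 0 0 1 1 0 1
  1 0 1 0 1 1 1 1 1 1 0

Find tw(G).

A width-4 tree decomposition is:
Bags: B1 = {c, e, h, i, k}  B2 = {c, e, g, i, k}  B3 = {c, d, e, h, i}  B4 = {a, c, e, i, k}  B5 = {e, h, i, j, k}  B6 = {c, f, g, i, k}  B7 = {b, c, f, g, i}
Tree: B1–B2, B1–B3, B1–B4, B1–B5, B2–B6, B6–B7
The largest bag has 5 vertices, giving width 4; this decomposition certifies tw(G) ≤ 4. For the lower bound, the 5 vertices {e, h, i, j, k} are pairwise adjacent, and any tree decomposition puts a clique entirely inside one bag — forcing width ≥ 4. The upper and lower bounds meet at 4, so that is the treewidth.

4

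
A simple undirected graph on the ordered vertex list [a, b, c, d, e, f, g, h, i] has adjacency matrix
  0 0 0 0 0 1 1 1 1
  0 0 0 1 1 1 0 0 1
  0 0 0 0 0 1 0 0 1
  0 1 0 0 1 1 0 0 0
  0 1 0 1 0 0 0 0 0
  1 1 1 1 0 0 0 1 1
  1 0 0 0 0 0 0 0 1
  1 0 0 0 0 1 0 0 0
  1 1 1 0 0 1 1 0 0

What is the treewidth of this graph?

A width-2 tree decomposition is:
Bags: B1 = {a, f, i}  B2 = {c, f, i}  B3 = {b, f, i}  B4 = {b, d, f}  B5 = {b, d, e}  B6 = {a, f, h}  B7 = {a, g, i}
Tree: B1–B2, B2–B3, B3–B4, B4–B5, B1–B6, B1–B7
Each bag holds 3 vertices, so the decomposition has width 2, which upper-bounds the treewidth. For the lower bound, the 3 vertices {a, g, i} are pairwise adjacent, and any tree decomposition puts a clique entirely inside one bag — forcing width ≥ 2. The upper and lower bounds meet at 2, so that is the treewidth.

2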